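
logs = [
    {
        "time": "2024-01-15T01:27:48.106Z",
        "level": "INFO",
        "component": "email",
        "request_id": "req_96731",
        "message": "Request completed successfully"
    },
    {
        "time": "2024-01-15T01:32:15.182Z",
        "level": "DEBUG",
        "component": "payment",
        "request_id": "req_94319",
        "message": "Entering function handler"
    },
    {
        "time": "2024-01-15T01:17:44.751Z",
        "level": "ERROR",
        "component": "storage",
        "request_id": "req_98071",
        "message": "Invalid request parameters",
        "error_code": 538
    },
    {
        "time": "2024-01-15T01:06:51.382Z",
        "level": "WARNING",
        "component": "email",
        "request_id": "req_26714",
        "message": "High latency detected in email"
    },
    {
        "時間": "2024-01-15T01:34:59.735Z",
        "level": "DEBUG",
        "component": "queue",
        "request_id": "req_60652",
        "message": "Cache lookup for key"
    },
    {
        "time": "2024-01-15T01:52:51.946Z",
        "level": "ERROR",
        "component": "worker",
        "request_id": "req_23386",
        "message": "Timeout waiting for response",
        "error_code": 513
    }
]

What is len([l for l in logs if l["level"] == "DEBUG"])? 2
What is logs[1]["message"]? "Entering function handler"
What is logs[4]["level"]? "DEBUG"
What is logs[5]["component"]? "worker"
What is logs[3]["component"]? "email"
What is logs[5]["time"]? "2024-01-15T01:52:51.946Z"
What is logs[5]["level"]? "ERROR"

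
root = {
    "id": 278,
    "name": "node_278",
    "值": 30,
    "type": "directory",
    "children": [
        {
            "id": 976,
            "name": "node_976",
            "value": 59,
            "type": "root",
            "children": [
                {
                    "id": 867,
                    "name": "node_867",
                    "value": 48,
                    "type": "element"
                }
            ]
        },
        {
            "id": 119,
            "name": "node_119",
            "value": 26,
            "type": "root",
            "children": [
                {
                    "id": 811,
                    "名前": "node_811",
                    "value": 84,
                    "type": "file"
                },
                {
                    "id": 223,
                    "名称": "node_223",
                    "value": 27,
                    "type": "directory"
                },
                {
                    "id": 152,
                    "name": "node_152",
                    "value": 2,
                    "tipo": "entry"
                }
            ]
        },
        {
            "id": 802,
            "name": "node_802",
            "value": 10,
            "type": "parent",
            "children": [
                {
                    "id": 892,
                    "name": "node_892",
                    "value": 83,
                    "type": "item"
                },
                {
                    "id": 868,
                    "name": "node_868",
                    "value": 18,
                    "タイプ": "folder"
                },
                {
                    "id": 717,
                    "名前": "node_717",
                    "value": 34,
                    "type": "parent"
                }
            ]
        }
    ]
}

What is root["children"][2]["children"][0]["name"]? "node_892"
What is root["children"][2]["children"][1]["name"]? "node_868"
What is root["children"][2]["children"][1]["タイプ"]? "folder"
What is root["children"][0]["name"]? "node_976"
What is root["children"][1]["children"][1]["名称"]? "node_223"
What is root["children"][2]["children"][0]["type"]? "item"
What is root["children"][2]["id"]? 802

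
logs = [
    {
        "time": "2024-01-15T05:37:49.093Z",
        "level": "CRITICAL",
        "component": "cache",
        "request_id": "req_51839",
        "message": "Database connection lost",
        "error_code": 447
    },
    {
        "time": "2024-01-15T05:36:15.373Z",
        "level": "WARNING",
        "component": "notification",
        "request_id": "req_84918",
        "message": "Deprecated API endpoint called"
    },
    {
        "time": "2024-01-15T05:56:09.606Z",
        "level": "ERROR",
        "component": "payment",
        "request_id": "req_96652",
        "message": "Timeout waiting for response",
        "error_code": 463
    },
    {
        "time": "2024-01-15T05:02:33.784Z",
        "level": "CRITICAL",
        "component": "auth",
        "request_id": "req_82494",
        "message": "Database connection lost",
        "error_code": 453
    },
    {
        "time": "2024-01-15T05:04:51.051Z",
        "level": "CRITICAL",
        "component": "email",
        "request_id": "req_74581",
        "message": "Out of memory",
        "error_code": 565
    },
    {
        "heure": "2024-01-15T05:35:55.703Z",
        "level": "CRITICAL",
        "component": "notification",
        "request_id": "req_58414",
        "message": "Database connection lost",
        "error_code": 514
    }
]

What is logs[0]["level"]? "CRITICAL"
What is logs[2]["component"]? "payment"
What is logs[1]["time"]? "2024-01-15T05:36:15.373Z"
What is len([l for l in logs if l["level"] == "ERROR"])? 1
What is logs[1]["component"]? "notification"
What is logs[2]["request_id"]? "req_96652"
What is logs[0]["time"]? "2024-01-15T05:37:49.093Z"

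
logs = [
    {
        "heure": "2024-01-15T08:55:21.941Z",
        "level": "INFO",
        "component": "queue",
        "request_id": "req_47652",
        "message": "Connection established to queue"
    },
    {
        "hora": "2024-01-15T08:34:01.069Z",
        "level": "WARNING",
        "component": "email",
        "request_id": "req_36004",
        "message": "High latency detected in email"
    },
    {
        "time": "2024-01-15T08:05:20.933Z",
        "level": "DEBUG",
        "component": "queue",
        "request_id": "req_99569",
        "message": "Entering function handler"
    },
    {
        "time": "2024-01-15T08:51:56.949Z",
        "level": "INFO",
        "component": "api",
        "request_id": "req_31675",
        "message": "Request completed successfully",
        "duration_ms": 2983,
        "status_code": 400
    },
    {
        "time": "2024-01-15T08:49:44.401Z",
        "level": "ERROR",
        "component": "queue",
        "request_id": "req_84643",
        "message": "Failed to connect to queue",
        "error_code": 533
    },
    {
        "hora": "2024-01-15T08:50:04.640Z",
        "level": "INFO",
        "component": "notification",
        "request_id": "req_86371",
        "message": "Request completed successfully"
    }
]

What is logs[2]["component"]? "queue"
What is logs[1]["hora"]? "2024-01-15T08:34:01.069Z"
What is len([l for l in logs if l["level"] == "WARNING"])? 1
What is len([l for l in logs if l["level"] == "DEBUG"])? 1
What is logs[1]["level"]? "WARNING"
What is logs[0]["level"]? "INFO"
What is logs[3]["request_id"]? "req_31675"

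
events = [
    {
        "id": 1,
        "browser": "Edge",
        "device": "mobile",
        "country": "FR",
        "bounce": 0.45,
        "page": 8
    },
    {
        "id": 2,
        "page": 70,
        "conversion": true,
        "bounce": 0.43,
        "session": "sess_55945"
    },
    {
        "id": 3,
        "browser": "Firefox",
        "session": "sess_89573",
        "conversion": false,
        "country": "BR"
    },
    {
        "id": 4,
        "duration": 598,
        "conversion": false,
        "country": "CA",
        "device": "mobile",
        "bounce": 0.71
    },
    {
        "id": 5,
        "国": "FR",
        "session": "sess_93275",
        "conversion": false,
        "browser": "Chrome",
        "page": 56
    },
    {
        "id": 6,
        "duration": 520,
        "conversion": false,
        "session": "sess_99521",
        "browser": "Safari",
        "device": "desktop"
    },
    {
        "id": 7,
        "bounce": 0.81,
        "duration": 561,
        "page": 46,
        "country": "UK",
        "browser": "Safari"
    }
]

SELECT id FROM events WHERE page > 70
[]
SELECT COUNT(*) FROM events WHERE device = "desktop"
1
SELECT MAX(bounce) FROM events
0.81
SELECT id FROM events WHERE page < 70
[1, 5, 7]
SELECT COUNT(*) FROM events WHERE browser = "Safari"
2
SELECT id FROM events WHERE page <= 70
[1, 2, 5, 7]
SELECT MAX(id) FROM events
7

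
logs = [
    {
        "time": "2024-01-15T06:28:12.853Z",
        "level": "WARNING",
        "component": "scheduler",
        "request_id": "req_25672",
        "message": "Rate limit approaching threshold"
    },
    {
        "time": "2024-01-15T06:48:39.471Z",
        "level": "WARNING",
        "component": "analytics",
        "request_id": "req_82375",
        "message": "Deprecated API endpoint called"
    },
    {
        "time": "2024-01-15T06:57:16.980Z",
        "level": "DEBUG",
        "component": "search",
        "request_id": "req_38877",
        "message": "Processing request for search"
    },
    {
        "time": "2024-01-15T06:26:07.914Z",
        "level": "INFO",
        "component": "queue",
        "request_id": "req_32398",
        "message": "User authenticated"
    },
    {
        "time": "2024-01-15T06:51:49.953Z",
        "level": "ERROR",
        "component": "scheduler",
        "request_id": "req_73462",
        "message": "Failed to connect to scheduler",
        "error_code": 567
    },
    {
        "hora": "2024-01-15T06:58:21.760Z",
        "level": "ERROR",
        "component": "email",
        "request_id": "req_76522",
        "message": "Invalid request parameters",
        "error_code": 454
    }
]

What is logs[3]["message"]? "User authenticated"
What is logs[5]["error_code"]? 454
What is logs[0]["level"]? "WARNING"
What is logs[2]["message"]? "Processing request for search"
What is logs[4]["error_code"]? 567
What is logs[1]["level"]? "WARNING"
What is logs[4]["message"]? "Failed to connect to scheduler"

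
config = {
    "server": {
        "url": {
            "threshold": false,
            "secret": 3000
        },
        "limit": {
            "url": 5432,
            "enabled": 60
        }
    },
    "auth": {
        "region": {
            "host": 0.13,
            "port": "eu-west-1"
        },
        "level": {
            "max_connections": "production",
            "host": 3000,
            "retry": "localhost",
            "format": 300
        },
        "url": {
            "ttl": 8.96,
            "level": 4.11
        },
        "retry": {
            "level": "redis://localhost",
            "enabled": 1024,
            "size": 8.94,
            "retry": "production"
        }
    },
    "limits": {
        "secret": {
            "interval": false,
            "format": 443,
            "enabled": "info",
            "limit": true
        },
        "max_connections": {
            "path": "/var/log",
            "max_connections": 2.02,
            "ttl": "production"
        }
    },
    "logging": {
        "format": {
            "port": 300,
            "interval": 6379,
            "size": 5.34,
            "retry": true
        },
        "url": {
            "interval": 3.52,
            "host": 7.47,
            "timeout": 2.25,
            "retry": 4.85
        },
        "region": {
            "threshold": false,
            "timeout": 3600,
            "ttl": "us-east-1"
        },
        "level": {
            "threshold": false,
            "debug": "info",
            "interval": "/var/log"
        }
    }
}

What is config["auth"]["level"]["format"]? 300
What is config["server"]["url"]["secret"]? 3000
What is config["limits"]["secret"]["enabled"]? "info"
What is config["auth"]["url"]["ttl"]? 8.96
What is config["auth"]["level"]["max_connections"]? "production"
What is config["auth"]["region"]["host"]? 0.13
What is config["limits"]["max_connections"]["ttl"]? "production"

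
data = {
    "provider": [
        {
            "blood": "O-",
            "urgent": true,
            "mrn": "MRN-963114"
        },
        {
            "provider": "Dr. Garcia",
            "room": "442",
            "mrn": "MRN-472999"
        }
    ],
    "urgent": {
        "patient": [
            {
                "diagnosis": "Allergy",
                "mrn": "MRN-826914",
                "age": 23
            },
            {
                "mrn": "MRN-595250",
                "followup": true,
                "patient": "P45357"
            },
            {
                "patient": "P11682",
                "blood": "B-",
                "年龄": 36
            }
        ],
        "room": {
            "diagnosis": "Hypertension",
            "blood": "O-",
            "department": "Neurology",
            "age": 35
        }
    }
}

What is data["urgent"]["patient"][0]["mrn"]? "MRN-826914"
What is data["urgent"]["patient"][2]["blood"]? "B-"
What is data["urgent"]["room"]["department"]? "Neurology"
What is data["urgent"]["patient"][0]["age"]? 23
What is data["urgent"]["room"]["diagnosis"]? "Hypertension"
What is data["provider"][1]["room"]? "442"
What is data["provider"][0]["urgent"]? True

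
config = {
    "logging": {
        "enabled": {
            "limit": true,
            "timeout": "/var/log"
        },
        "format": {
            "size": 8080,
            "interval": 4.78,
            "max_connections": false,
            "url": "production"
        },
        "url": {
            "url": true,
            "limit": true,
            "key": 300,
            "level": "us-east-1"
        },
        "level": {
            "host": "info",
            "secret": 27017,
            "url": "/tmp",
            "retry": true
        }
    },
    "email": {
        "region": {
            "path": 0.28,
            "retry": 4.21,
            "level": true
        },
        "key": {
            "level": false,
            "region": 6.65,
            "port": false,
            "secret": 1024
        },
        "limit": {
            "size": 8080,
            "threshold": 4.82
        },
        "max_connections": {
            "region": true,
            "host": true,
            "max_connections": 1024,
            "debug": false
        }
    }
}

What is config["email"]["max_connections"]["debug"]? False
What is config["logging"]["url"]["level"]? "us-east-1"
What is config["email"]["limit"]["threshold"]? 4.82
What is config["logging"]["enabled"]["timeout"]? "/var/log"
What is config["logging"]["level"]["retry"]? True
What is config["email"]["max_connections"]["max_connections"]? 1024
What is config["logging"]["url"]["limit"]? True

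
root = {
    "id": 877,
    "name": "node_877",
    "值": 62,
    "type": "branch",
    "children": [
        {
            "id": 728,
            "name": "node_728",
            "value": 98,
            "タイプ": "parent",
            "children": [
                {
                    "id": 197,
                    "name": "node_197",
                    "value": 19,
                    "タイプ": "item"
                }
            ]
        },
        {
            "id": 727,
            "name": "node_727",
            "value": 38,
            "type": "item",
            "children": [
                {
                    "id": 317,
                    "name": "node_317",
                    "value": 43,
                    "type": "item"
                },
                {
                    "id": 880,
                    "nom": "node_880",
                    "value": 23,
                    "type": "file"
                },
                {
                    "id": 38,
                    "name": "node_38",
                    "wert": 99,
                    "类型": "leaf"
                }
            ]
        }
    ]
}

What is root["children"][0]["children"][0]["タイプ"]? "item"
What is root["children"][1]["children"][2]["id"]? 38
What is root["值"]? 62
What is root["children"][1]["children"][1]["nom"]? "node_880"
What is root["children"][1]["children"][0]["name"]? "node_317"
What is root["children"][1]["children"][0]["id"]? 317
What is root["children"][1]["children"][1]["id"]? 880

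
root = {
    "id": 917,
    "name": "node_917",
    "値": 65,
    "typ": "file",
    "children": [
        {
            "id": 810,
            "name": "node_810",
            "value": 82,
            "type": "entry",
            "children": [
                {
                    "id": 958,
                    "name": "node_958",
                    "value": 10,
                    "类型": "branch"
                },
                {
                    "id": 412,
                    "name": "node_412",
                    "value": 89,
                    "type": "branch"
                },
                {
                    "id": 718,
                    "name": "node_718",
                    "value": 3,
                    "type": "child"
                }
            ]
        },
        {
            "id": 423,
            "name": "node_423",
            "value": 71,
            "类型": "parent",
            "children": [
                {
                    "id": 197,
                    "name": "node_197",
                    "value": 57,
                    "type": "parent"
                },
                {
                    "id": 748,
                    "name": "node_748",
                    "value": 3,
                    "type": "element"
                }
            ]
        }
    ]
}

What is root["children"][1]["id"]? 423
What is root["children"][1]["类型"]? "parent"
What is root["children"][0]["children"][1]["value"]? 89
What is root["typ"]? "file"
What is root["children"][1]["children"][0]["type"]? "parent"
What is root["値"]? 65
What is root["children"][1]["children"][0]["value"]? 57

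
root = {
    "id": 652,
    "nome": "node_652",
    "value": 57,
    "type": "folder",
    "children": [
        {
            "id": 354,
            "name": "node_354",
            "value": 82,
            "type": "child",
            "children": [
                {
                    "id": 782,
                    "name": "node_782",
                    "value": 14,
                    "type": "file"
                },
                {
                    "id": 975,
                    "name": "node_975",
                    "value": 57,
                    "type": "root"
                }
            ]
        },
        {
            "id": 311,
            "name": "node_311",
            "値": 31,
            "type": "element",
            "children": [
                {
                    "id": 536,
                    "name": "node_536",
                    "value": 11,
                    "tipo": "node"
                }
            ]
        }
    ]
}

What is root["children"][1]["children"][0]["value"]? 11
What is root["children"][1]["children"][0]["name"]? "node_536"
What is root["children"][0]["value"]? 82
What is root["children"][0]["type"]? "child"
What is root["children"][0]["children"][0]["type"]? "file"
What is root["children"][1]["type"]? "element"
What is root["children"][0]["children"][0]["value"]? 14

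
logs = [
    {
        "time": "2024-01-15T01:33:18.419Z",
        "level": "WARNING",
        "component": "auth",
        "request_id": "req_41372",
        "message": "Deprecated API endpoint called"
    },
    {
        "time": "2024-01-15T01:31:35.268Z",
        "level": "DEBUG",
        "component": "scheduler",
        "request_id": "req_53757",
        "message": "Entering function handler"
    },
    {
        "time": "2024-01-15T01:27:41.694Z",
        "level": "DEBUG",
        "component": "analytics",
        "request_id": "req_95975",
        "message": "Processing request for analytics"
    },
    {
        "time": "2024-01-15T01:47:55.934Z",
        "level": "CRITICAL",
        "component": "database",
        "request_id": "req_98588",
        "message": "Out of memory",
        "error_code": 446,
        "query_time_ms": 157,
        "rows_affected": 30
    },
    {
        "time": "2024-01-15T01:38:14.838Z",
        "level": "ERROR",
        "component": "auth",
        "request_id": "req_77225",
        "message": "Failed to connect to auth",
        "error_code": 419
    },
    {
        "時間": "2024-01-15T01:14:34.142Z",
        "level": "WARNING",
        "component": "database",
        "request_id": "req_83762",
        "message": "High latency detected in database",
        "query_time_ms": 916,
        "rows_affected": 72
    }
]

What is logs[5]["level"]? "WARNING"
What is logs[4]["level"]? "ERROR"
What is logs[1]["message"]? "Entering function handler"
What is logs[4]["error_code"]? 419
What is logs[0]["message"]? "Deprecated API endpoint called"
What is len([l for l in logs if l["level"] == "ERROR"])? 1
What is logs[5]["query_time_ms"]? 916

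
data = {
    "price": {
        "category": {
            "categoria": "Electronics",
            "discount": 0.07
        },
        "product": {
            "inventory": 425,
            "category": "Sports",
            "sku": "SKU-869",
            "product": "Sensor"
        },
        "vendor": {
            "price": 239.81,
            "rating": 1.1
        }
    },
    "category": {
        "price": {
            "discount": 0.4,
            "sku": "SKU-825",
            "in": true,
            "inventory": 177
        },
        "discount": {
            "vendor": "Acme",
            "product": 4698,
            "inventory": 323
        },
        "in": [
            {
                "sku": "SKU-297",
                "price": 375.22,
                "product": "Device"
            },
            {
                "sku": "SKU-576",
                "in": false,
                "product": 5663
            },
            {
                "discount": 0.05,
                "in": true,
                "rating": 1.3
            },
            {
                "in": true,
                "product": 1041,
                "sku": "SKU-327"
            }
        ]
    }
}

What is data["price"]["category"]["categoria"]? "Electronics"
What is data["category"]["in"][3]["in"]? True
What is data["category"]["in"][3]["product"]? 1041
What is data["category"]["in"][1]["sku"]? "SKU-576"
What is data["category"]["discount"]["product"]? 4698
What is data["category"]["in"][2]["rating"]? 1.3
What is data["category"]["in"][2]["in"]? True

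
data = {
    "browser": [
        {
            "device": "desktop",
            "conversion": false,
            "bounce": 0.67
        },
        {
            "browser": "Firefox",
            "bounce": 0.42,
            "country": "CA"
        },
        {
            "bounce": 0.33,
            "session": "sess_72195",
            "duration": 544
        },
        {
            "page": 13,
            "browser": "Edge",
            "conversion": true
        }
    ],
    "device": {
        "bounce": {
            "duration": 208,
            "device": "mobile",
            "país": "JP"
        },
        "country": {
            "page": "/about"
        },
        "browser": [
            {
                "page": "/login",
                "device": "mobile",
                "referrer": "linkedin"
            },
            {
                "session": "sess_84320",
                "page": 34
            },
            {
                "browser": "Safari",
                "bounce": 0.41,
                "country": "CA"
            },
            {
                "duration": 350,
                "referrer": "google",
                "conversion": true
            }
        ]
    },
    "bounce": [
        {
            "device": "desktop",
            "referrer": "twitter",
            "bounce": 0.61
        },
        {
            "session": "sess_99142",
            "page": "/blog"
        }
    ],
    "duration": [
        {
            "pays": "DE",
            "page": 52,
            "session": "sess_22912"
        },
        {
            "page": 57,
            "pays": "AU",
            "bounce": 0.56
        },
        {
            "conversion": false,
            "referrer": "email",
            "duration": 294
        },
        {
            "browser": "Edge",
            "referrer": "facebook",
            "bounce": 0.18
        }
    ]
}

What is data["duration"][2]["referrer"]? "email"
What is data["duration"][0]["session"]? "sess_22912"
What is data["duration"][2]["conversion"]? False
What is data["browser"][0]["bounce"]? 0.67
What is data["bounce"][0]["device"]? "desktop"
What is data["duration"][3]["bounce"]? 0.18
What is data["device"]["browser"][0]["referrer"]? "linkedin"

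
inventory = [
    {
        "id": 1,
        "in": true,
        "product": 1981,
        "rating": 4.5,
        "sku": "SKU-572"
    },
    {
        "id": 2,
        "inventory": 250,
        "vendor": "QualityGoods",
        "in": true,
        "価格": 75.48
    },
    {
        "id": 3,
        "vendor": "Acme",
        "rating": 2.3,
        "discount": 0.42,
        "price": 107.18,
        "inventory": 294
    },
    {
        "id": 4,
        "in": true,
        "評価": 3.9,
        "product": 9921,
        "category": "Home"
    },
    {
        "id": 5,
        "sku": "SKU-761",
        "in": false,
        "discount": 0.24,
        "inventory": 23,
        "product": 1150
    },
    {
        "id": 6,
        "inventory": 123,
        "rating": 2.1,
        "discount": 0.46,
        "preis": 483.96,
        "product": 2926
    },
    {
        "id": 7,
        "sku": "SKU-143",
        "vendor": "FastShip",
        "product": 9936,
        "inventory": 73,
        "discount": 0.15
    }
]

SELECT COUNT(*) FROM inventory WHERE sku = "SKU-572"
1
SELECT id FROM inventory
[1, 2, 3, 4, 5, 6, 7]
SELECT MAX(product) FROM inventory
9936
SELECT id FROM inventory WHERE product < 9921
[1, 5, 6]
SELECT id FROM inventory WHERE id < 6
[1, 2, 3, 4, 5]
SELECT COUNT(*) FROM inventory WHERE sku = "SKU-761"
1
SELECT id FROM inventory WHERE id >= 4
[4, 5, 6, 7]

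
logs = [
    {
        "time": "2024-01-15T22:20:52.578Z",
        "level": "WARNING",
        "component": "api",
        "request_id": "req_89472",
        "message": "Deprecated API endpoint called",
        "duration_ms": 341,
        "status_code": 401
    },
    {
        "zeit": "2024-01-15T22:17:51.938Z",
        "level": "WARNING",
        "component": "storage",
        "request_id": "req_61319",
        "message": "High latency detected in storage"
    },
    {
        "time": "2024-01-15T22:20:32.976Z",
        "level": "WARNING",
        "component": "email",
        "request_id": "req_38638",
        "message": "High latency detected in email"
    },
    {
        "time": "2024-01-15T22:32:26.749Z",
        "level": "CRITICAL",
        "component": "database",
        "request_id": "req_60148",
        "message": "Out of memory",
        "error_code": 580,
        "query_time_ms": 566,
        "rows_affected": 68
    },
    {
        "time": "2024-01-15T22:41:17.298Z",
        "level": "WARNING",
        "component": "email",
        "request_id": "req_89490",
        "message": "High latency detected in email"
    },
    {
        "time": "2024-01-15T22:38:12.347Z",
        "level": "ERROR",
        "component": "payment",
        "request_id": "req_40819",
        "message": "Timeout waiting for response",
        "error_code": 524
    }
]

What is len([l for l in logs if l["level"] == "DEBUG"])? 0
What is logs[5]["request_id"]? "req_40819"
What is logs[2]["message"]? "High latency detected in email"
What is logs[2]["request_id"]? "req_38638"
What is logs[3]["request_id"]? "req_60148"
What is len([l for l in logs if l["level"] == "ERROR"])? 1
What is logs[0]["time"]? "2024-01-15T22:20:52.578Z"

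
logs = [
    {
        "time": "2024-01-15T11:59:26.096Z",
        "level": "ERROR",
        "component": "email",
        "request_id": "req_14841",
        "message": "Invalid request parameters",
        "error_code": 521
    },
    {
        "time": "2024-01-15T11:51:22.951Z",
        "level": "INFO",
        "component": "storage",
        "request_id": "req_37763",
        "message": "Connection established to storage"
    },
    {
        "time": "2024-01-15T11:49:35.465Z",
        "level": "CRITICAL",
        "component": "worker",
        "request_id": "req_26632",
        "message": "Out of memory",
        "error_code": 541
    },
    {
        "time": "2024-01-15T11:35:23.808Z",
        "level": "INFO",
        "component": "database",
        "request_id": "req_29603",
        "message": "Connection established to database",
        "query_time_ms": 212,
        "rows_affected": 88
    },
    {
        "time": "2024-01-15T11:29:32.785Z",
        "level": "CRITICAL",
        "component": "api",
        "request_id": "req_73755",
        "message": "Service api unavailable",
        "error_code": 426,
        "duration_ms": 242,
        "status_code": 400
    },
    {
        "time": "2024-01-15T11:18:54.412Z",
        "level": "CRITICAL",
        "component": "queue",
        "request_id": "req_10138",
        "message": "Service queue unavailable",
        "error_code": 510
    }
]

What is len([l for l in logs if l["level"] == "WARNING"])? 0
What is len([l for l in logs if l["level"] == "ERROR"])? 1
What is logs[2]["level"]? "CRITICAL"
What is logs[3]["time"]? "2024-01-15T11:35:23.808Z"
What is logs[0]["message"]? "Invalid request parameters"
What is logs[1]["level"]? "INFO"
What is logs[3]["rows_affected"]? 88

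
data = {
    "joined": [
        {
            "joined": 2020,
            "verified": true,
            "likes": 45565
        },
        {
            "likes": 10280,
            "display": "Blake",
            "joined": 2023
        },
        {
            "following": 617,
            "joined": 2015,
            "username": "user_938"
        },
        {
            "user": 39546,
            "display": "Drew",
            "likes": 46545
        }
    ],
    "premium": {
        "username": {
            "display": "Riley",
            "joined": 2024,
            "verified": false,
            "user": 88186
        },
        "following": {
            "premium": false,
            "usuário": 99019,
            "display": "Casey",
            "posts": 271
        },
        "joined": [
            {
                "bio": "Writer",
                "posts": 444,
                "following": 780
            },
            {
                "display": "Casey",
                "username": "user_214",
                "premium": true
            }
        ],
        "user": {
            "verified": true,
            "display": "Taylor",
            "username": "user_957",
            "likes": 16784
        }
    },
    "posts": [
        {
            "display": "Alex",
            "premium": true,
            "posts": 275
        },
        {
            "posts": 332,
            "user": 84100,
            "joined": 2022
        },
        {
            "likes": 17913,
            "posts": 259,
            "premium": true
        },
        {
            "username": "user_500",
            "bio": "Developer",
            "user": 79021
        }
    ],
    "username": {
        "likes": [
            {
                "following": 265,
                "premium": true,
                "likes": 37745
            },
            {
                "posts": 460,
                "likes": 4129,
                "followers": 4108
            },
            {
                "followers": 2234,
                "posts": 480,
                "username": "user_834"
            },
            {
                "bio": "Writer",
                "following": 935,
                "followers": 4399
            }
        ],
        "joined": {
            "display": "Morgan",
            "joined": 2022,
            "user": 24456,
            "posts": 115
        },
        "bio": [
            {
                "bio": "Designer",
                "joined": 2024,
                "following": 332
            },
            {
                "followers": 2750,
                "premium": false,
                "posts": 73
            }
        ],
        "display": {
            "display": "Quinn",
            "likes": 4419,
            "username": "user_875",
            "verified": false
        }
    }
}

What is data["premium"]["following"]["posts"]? 271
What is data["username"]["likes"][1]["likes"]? 4129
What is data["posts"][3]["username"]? "user_500"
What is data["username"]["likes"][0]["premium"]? True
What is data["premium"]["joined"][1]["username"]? "user_214"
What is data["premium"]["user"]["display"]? "Taylor"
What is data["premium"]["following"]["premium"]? False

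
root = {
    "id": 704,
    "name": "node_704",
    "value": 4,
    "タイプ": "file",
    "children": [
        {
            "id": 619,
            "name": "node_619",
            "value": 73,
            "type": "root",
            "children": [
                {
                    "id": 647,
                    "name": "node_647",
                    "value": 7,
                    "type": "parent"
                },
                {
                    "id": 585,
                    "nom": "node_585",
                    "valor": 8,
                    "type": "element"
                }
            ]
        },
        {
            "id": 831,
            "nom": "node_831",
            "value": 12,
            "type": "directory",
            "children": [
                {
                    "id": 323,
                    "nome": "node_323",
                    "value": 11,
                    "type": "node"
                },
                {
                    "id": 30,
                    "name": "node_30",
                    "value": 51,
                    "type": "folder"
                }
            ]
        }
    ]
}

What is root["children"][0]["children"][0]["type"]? "parent"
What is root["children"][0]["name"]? "node_619"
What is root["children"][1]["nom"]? "node_831"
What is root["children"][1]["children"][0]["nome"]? "node_323"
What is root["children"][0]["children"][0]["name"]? "node_647"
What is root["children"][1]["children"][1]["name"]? "node_30"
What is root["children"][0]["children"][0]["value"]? 7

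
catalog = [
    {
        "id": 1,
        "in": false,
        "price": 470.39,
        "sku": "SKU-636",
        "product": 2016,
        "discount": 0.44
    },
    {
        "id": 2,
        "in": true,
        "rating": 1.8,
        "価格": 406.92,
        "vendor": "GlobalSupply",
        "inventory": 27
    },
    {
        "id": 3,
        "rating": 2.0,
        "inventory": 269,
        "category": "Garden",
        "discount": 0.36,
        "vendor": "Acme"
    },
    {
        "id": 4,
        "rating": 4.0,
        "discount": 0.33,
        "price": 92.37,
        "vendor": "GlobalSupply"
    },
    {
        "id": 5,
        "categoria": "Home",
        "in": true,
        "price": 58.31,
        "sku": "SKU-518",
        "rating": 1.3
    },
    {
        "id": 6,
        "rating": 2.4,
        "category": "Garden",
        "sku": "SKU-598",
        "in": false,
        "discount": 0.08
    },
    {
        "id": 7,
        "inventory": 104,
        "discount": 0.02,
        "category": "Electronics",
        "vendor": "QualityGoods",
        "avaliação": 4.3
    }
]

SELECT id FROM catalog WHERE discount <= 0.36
[3, 4, 6, 7]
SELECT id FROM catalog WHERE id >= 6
[6, 7]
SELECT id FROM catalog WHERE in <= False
[1, 6]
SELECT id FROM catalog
[1, 2, 3, 4, 5, 6, 7]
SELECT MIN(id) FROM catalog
1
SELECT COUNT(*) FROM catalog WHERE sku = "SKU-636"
1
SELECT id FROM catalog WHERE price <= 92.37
[4, 5]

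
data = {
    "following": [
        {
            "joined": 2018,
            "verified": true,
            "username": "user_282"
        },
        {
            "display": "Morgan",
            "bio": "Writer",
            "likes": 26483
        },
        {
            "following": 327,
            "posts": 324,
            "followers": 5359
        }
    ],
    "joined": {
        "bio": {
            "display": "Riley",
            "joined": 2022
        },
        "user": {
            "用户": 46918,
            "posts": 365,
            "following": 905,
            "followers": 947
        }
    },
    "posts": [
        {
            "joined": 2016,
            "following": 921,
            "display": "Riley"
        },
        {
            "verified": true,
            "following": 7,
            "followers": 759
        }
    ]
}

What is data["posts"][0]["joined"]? 2016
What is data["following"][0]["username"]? "user_282"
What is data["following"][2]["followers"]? 5359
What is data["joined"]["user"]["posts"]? 365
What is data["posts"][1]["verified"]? True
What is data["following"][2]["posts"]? 324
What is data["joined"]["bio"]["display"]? "Riley"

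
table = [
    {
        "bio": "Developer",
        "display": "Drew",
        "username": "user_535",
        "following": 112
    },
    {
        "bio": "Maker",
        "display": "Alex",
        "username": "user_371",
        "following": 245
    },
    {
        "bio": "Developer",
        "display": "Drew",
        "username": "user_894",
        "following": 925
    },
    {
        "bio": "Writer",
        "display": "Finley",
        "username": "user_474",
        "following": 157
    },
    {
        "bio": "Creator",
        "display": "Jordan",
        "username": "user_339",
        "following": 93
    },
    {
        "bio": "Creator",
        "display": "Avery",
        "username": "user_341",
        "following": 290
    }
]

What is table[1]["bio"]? "Maker"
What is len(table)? 6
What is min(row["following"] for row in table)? 93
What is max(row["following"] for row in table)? 925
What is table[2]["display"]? "Drew"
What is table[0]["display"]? "Drew"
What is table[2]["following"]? 925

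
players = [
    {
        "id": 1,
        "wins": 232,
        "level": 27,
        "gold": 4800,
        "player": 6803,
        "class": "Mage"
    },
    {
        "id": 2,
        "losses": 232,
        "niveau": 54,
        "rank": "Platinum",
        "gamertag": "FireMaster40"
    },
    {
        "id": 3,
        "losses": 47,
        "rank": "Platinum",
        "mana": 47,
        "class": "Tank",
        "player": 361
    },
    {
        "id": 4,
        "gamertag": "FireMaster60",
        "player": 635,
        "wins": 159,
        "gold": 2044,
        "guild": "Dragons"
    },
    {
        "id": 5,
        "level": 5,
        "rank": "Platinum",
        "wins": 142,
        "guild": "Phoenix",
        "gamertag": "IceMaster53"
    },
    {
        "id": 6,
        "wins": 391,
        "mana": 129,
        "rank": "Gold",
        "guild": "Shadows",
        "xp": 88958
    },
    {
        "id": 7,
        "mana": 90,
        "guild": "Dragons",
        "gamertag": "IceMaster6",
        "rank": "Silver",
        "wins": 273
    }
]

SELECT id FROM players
[1, 2, 3, 4, 5, 6, 7]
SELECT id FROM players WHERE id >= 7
[7]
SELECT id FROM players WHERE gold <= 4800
[1, 4]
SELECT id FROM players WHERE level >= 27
[1]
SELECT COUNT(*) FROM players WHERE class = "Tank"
1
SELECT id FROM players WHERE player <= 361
[3]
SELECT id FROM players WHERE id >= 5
[5, 6, 7]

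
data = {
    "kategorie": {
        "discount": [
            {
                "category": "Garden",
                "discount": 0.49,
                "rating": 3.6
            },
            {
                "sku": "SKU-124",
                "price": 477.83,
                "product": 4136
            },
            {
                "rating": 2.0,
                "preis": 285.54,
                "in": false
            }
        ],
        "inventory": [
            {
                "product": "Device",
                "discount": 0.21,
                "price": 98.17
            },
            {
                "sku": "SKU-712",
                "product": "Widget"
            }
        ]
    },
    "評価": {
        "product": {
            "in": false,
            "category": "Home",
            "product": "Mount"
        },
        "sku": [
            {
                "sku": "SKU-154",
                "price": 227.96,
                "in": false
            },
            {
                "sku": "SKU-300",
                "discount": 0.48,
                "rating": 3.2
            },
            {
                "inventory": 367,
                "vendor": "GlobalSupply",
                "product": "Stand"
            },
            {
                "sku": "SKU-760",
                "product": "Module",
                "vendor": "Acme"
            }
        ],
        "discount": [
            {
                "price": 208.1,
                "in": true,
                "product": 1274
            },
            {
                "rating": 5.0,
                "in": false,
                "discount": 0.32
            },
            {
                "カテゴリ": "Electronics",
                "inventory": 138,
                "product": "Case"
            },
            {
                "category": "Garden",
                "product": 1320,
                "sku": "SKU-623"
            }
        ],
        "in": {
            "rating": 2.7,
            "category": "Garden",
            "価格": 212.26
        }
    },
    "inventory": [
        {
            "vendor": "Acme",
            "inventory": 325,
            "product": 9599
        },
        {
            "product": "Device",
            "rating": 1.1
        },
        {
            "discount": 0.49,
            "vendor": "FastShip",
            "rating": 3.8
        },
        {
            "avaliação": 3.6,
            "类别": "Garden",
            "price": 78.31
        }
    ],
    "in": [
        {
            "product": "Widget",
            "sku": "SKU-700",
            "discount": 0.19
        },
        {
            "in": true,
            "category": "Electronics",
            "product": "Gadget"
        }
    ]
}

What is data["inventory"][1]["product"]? "Device"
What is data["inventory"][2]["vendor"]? "FastShip"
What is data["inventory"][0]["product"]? 9599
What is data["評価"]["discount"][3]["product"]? 1320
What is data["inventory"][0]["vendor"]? "Acme"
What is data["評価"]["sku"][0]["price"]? 227.96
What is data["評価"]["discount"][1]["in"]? False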